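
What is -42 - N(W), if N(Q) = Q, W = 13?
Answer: -55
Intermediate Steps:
-42 - N(W) = -42 - 1*13 = -42 - 13 = -55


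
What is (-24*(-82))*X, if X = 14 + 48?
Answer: 122016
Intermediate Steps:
X = 62
(-24*(-82))*X = -24*(-82)*62 = 1968*62 = 122016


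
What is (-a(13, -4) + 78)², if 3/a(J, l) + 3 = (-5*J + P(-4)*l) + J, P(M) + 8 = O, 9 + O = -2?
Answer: 297025/49 ≈ 6061.7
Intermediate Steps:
O = -11 (O = -9 - 2 = -11)
P(M) = -19 (P(M) = -8 - 11 = -19)
a(J, l) = 3/(-3 - 19*l - 4*J) (a(J, l) = 3/(-3 + ((-5*J - 19*l) + J)) = 3/(-3 + ((-19*l - 5*J) + J)) = 3/(-3 + (-19*l - 4*J)) = 3/(-3 - 19*l - 4*J))
(-a(13, -4) + 78)² = (-(-3)/(3 + 4*13 + 19*(-4)) + 78)² = (-(-3)/(3 + 52 - 76) + 78)² = (-(-3)/(-21) + 78)² = (-(-3)*(-1)/21 + 78)² = (-1*⅐ + 78)² = (-⅐ + 78)² = (545/7)² = 297025/49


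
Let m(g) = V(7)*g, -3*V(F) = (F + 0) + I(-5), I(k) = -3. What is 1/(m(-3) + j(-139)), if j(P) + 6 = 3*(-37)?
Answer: -1/113 ≈ -0.0088496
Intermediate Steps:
j(P) = -117 (j(P) = -6 + 3*(-37) = -6 - 111 = -117)
V(F) = 1 - F/3 (V(F) = -((F + 0) - 3)/3 = -(F - 3)/3 = -(-3 + F)/3 = 1 - F/3)
m(g) = -4*g/3 (m(g) = (1 - ⅓*7)*g = (1 - 7/3)*g = -4*g/3)
1/(m(-3) + j(-139)) = 1/(-4/3*(-3) - 117) = 1/(4 - 117) = 1/(-113) = -1/113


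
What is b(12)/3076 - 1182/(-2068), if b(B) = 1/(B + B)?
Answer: 21815509/38167008 ≈ 0.57158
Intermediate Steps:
b(B) = 1/(2*B)
b(12)/3076 - 1182/(-2068) = ((½)/12)/3076 - 1182/(-2068) = ((½)*(1/12))*(1/3076) - 1182*(-1/2068) = (1/24)*(1/3076) + 591/1034 = 1/73824 + 591/1034 = 21815509/38167008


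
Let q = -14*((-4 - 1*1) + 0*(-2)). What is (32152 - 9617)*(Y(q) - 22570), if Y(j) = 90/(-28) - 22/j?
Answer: -7121722529/14 ≈ -5.0869e+8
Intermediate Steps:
q = 70 (q = -14*((-4 - 1) + 0) = -14*(-5 + 0) = -14*(-5) = 70)
Y(j) = -45/14 - 22/j (Y(j) = 90*(-1/28) - 22/j = -45/14 - 22/j)
(32152 - 9617)*(Y(q) - 22570) = (32152 - 9617)*((-45/14 - 22/70) - 22570) = 22535*((-45/14 - 22*1/70) - 22570) = 22535*((-45/14 - 11/35) - 22570) = 22535*(-247/70 - 22570) = 22535*(-1580147/70) = -7121722529/14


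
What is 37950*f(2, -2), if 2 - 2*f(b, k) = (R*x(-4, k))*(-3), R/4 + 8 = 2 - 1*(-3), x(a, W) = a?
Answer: 2770350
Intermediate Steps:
R = -12 (R = -32 + 4*(2 - 1*(-3)) = -32 + 4*(2 + 3) = -32 + 4*5 = -32 + 20 = -12)
f(b, k) = 73 (f(b, k) = 1 - (-12*(-4))*(-3)/2 = 1 - 24*(-3) = 1 - ½*(-144) = 1 + 72 = 73)
37950*f(2, -2) = 37950*73 = 2770350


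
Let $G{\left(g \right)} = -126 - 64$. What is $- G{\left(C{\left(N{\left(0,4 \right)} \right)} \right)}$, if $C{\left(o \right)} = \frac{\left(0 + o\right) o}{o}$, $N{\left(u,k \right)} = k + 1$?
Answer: $190$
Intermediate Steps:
$N{\left(u,k \right)} = 1 + k$
$C{\left(o \right)} = o$ ($C{\left(o \right)} = \frac{o o}{o} = \frac{o^{2}}{o} = o$)
$G{\left(g \right)} = -190$
$- G{\left(C{\left(N{\left(0,4 \right)} \right)} \right)} = \left(-1\right) \left(-190\right) = 190$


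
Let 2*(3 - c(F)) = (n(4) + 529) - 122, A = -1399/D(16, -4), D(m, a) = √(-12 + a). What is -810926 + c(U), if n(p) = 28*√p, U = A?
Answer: -1622309/2 ≈ -8.1115e+5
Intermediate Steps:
A = 1399*I/4 (A = -1399/√(-12 - 4) = -1399*(-I/4) = -(-1399)*I/4 = 1399*I/4 ≈ 349.75*I)
U = 1399*I/4 ≈ 349.75*I
c(F) = -457/2 (c(F) = 3 - ((28*√4 + 529) - 122)/2 = 3 - ((28*2 + 529) - 122)/2 = 3 - ((56 + 529) - 122)/2 = 3 - (585 - 122)/2 = 3 - ½*463 = 3 - 463/2 = -457/2)
-810926 + c(U) = -810926 - 457/2 = -1622309/2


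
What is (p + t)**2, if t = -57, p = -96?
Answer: 23409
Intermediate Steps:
(p + t)**2 = (-96 - 57)**2 = (-153)**2 = 23409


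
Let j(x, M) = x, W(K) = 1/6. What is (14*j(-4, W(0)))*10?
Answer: -560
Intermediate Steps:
W(K) = 1/6
(14*j(-4, W(0)))*10 = (14*(-4))*10 = -56*10 = -560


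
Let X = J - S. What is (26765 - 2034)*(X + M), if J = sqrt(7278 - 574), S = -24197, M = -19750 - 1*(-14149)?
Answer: 459897676 + 98924*sqrt(419) ≈ 4.6192e+8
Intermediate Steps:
M = -5601 (M = -19750 + 14149 = -5601)
J = 4*sqrt(419) (J = sqrt(6704) = 4*sqrt(419) ≈ 81.878)
X = 24197 + 4*sqrt(419) (X = 4*sqrt(419) - 1*(-24197) = 4*sqrt(419) + 24197 = 24197 + 4*sqrt(419) ≈ 24279.)
(26765 - 2034)*(X + M) = (26765 - 2034)*((24197 + 4*sqrt(419)) - 5601) = 24731*(18596 + 4*sqrt(419)) = 459897676 + 98924*sqrt(419)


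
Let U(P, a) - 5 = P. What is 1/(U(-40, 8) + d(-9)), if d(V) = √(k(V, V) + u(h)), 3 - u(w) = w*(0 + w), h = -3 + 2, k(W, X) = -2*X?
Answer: -7/241 - 2*√5/1205 ≈ -0.032757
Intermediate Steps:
h = -1
u(w) = 3 - w² (u(w) = 3 - w*(0 + w) = 3 - w*w = 3 - w²)
U(P, a) = 5 + P
d(V) = √(2 - 2*V) (d(V) = √(-2*V + (3 - 1*(-1)²)) = √(-2*V + (3 - 1*1)) = √(-2*V + (3 - 1)) = √(-2*V + 2) = √(2 - 2*V))
1/(U(-40, 8) + d(-9)) = 1/((5 - 40) + √(2 - 2*(-9))) = 1/(-35 + √(2 + 18)) = 1/(-35 + √20) = 1/(-35 + 2*√5)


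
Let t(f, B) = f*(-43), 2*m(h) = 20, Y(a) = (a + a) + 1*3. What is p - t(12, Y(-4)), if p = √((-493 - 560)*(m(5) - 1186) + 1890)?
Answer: 516 + 3*√137802 ≈ 1629.7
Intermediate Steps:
Y(a) = 3 + 2*a (Y(a) = 2*a + 3 = 3 + 2*a)
m(h) = 10 (m(h) = (½)*20 = 10)
t(f, B) = -43*f
p = 3*√137802 (p = √((-493 - 560)*(10 - 1186) + 1890) = √(-1053*(-1176) + 1890) = √(1238328 + 1890) = √1240218 = 3*√137802 ≈ 1113.7)
p - t(12, Y(-4)) = 3*√137802 - (-43)*12 = 3*√137802 - 1*(-516) = 3*√137802 + 516 = 516 + 3*√137802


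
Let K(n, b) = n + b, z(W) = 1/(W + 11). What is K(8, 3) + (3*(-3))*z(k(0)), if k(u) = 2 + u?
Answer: 134/13 ≈ 10.308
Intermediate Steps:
z(W) = 1/(11 + W)
K(n, b) = b + n
K(8, 3) + (3*(-3))*z(k(0)) = (3 + 8) + (3*(-3))/(11 + (2 + 0)) = 11 - 9/(11 + 2) = 11 - 9/13 = 134/13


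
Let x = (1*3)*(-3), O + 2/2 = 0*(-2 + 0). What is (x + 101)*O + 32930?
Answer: 32838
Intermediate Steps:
O = -1 (O = -1 + 0*(-2 + 0) = -1 + 0*(-2) = -1 + 0 = -1)
x = -9 (x = 3*(-3) = -9)
(x + 101)*O + 32930 = (-9 + 101)*(-1) + 32930 = 92*(-1) + 32930 = -92 + 32930 = 32838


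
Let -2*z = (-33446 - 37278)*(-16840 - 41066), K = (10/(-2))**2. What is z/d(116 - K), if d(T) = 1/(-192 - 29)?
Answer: 452535505812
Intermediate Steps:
K = 25 (K = (10*(-1/2))**2 = (-5)**2 = 25)
d(T) = -1/221 (d(T) = 1/(-221) = -1/221)
z = -2047671972 (z = -(-33446 - 37278)*(-16840 - 41066)/2 = -(-35362)*(-57906) = -1/2*4095343944 = -2047671972)
z/d(116 - K) = -2047671972/(-1/221) = -2047671972*(-221) = 452535505812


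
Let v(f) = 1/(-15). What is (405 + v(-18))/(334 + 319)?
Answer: 6074/9795 ≈ 0.62011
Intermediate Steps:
v(f) = -1/15
(405 + v(-18))/(334 + 319) = (405 - 1/15)/(334 + 319) = (6074/15)/653 = (6074/15)*(1/653) = 6074/9795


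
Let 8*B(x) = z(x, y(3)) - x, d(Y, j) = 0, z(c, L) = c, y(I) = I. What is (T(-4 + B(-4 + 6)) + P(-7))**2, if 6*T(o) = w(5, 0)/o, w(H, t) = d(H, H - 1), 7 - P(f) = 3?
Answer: 16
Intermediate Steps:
P(f) = 4 (P(f) = 7 - 1*3 = 7 - 3 = 4)
w(H, t) = 0
B(x) = 0 (B(x) = (x - x)/8 = (1/8)*0 = 0)
T(o) = 0 (T(o) = (0/o)/6 = (1/6)*0 = 0)
(T(-4 + B(-4 + 6)) + P(-7))**2 = (0 + 4)**2 = 4**2 = 16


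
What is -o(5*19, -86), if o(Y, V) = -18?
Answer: 18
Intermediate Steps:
-o(5*19, -86) = -1*(-18) = 18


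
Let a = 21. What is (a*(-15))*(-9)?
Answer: 2835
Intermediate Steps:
(a*(-15))*(-9) = (21*(-15))*(-9) = -315*(-9) = 2835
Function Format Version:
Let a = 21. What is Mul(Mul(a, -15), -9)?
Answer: 2835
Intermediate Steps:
Mul(Mul(a, -15), -9) = Mul(Mul(21, -15), -9) = Mul(-315, -9) = 2835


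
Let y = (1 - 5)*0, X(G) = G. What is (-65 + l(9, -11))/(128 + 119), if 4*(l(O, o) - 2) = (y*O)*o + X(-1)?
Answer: -253/988 ≈ -0.25607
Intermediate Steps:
y = 0 (y = -4*0 = 0)
l(O, o) = 7/4 (l(O, o) = 2 + ((0*O)*o - 1)/4 = 2 + (0*o - 1)/4 = 2 + (0 - 1)/4 = 2 + (¼)*(-1) = 2 - ¼ = 7/4)
(-65 + l(9, -11))/(128 + 119) = (-65 + 7/4)/(128 + 119) = -253/4/247 = (1/247)*(-253/4) = -253/988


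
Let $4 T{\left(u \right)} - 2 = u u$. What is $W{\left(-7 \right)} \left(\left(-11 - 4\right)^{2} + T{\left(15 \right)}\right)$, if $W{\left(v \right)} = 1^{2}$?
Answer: $\frac{1127}{4} \approx 281.75$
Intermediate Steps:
$T{\left(u \right)} = \frac{1}{2} + \frac{u^{2}}{4}$ ($T{\left(u \right)} = \frac{1}{2} + \frac{u u}{4} = \frac{1}{2} + \frac{u^{2}}{4}$)
$W{\left(v \right)} = 1$
$W{\left(-7 \right)} \left(\left(-11 - 4\right)^{2} + T{\left(15 \right)}\right) = 1 \left(\left(-11 - 4\right)^{2} + \left(\frac{1}{2} + \frac{15^{2}}{4}\right)\right) = 1 \left(\left(-15\right)^{2} + \left(\frac{1}{2} + \frac{1}{4} \cdot 225\right)\right) = 1 \left(225 + \left(\frac{1}{2} + \frac{225}{4}\right)\right) = 1 \left(225 + \frac{227}{4}\right) = 1 \cdot \frac{1127}{4} = \frac{1127}{4}$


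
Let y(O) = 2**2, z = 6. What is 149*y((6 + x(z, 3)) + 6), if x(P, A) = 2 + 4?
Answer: 596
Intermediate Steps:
x(P, A) = 6
y(O) = 4
149*y((6 + x(z, 3)) + 6) = 149*4 = 596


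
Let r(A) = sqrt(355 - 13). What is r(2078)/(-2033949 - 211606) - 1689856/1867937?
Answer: -1689856/1867937 - 3*sqrt(38)/2245555 ≈ -0.90467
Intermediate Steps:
r(A) = 3*sqrt(38) (r(A) = sqrt(342) = 3*sqrt(38))
r(2078)/(-2033949 - 211606) - 1689856/1867937 = (3*sqrt(38))/(-2033949 - 211606) - 1689856/1867937 = (3*sqrt(38))/(-2245555) - 1689856*1/1867937 = (3*sqrt(38))*(-1/2245555) - 1689856/1867937 = -3*sqrt(38)/2245555 - 1689856/1867937 = -1689856/1867937 - 3*sqrt(38)/2245555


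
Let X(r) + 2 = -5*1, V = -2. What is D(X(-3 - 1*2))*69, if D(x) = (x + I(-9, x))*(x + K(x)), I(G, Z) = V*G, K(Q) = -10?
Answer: -12903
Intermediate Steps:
I(G, Z) = -2*G
X(r) = -7 (X(r) = -2 - 5*1 = -2 - 5 = -7)
D(x) = (-10 + x)*(18 + x) (D(x) = (x - 2*(-9))*(x - 10) = (x + 18)*(-10 + x) = (18 + x)*(-10 + x) = (-10 + x)*(18 + x))
D(X(-3 - 1*2))*69 = (-180 + (-7)² + 8*(-7))*69 = (-180 + 49 - 56)*69 = -187*69 = -12903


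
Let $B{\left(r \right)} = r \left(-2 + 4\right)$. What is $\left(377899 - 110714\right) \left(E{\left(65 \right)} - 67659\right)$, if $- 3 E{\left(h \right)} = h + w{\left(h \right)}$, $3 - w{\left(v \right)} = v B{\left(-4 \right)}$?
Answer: $-18129838175$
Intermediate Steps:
$B{\left(r \right)} = 2 r$ ($B{\left(r \right)} = r 2 = 2 r$)
$w{\left(v \right)} = 3 + 8 v$ ($w{\left(v \right)} = 3 - v 2 \left(-4\right) = 3 - v \left(-8\right) = 3 - - 8 v = 3 + 8 v$)
$E{\left(h \right)} = -1 - 3 h$ ($E{\left(h \right)} = - \frac{h + \left(3 + 8 h\right)}{3} = - \frac{3 + 9 h}{3} = -1 - 3 h$)
$\left(377899 - 110714\right) \left(E{\left(65 \right)} - 67659\right) = \left(377899 - 110714\right) \left(\left(-1 - 195\right) - 67659\right) = 267185 \left(\left(-1 - 195\right) - 67659\right) = 267185 \left(-196 - 67659\right) = 267185 \left(-67855\right) = -18129838175$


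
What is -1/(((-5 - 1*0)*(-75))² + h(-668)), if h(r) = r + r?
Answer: -1/139289 ≈ -7.1793e-6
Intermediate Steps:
h(r) = 2*r
-1/(((-5 - 1*0)*(-75))² + h(-668)) = -1/(((-5 - 1*0)*(-75))² + 2*(-668)) = -1/(((-5 + 0)*(-75))² - 1336) = -1/((-5*(-75))² - 1336) = -1/(375² - 1336) = -1/(140625 - 1336) = -1/139289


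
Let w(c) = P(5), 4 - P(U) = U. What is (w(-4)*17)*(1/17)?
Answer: -1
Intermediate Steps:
P(U) = 4 - U
w(c) = -1 (w(c) = 4 - 1*5 = 4 - 5 = -1)
(w(-4)*17)*(1/17) = (-1*17)*(1/17) = -17/17 = -17*1/17 = -1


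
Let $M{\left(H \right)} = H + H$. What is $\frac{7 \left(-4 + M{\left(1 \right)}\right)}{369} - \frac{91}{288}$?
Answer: $- \frac{1393}{3936} \approx -0.35391$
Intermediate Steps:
$M{\left(H \right)} = 2 H$
$\frac{7 \left(-4 + M{\left(1 \right)}\right)}{369} - \frac{91}{288} = \frac{7 \left(-4 + 2 \cdot 1\right)}{369} - \frac{91}{288} = 7 \left(-4 + 2\right) \frac{1}{369} - \frac{91}{288} = 7 \left(-2\right) \frac{1}{369} - \frac{91}{288} = \left(-14\right) \frac{1}{369} - \frac{91}{288} = - \frac{14}{369} - \frac{91}{288} = - \frac{1393}{3936}$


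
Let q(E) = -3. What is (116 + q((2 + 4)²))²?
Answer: 12769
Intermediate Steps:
(116 + q((2 + 4)²))² = (116 - 3)² = 113² = 12769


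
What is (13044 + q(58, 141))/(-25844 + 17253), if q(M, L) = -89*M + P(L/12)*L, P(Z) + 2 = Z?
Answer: -37027/34364 ≈ -1.0775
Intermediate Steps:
P(Z) = -2 + Z
q(M, L) = -89*M + L*(-2 + L/12) (q(M, L) = -89*M + (-2 + L/12)*L = -89*M + L*(-2 + L/12))
(13044 + q(58, 141))/(-25844 + 17253) = (13044 + (-89*58 + (1/12)*141*(-24 + 141)))/(-25844 + 17253) = (13044 + (-5162 + (1/12)*141*117))/(-8591) = (13044 + (-5162 + 5499/4))*(-1/8591) = (13044 - 15149/4)*(-1/8591) = (37027/4)*(-1/8591) = -37027/34364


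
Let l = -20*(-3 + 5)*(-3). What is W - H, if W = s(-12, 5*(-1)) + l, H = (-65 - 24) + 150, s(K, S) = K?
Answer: 47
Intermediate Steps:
l = 120 (l = -40*(-3) = -20*(-6) = 120)
H = 61 (H = -89 + 150 = 61)
W = 108 (W = -12 + 120 = 108)
W - H = 108 - 1*61 = 108 - 61 = 47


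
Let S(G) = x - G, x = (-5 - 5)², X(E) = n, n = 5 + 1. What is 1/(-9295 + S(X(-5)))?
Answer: -1/9201 ≈ -0.00010868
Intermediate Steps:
n = 6
X(E) = 6
x = 100 (x = (-10)² = 100)
S(G) = 100 - G
1/(-9295 + S(X(-5))) = 1/(-9295 + (100 - 1*6)) = 1/(-9295 + (100 - 6)) = 1/(-9295 + 94) = 1/(-9201) = -1/9201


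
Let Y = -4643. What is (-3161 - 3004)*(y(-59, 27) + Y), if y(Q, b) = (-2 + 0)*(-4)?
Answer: 28574775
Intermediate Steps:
y(Q, b) = 8 (y(Q, b) = -2*(-4) = 8)
(-3161 - 3004)*(y(-59, 27) + Y) = (-3161 - 3004)*(8 - 4643) = -6165*(-4635) = 28574775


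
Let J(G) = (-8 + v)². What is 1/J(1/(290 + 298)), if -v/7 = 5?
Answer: 1/1849 ≈ 0.00054083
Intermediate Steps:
v = -35 (v = -7*5 = -35)
J(G) = 1849 (J(G) = (-8 - 35)² = (-43)² = 1849)
1/J(1/(290 + 298)) = 1/1849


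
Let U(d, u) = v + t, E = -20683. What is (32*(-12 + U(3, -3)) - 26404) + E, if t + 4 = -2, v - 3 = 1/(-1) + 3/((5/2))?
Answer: -237803/5 ≈ -47561.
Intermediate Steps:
v = 16/5 (v = 3 + (1/(-1) + 3/((5/2))) = 3 + (1*(-1) + 3/((5*(1/2)))) = 3 + (-1 + 3/(5/2)) = 3 + (-1 + 3*(2/5)) = 3 + (-1 + 6/5) = 3 + 1/5 = 16/5 ≈ 3.2000)
t = -6 (t = -4 - 2 = -6)
U(d, u) = -14/5 (U(d, u) = 16/5 - 6 = -14/5)
(32*(-12 + U(3, -3)) - 26404) + E = (32*(-12 - 14/5) - 26404) - 20683 = (32*(-74/5) - 26404) - 20683 = (-2368/5 - 26404) - 20683 = -134388/5 - 20683 = -237803/5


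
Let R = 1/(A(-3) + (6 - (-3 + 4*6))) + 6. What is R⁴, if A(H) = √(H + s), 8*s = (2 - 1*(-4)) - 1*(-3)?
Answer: 16*(16775076*√30 + 238155169*I)/(225*(952*√30 + 13681*I)) ≈ 1239.8 - 5.0442*I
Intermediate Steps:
s = 9/8 (s = ((2 - 1*(-4)) - 1*(-3))/8 = ((2 + 4) + 3)/8 = (6 + 3)/8 = (⅛)*9 = 9/8 ≈ 1.1250)
A(H) = √(9/8 + H) (A(H) = √(H + 9/8) = √(9/8 + H))
R = 6 + 1/(-15 + I*√30/4) (R = 1/(√(18 + 16*(-3))/4 + (6 - (-3 + 4*6))) + 6 = 1/(√(18 - 48)/4 + (6 - (-3 + 24))) + 6 = 1/(√(-30)/4 + (6 - 1*21)) + 6 = 1/((I*√30)/4 + (6 - 21)) + 6 = 1/(I*√30/4 - 15) + 6 = 1/(-15 + I*√30/4) + 6 = 6 + 1/(-15 + I*√30/4) ≈ 5.9339 - 0.0060355*I)
R⁴ = (718/121 - 2*I*√30/1815)⁴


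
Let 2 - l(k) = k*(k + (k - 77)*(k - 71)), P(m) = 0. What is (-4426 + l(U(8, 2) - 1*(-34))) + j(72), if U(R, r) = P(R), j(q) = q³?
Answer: 313574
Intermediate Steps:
U(R, r) = 0
l(k) = 2 - k*(k + (-77 + k)*(-71 + k)) (l(k) = 2 - k*(k + (k - 77)*(k - 71)) = 2 - k*(k + (-77 + k)*(-71 + k)))
(-4426 + l(U(8, 2) - 1*(-34))) + j(72) = (-4426 + (2 - (0 - 1*(-34))³ - 5467*(0 - 1*(-34)) + 147*(0 - 1*(-34))²)) + 72³ = (-4426 + (2 - (0 + 34)³ - 5467*(0 + 34) + 147*(0 + 34)²)) + 373248 = (-4426 + (2 - 1*34³ - 5467*34 + 147*34²)) + 373248 = (-4426 + (2 - 1*39304 - 185878 + 147*1156)) + 373248 = (-4426 + (2 - 39304 - 185878 + 169932)) + 373248 = (-4426 - 55248) + 373248 = -59674 + 373248 = 313574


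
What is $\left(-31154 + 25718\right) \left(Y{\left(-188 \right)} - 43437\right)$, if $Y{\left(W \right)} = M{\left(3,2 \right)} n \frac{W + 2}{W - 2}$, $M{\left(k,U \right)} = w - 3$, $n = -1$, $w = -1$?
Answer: $\frac{22429713348}{95} \approx 2.361 \cdot 10^{8}$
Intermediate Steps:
$M{\left(k,U \right)} = -4$ ($M{\left(k,U \right)} = -1 - 3 = -4$)
$Y{\left(W \right)} = \frac{4 \left(2 + W\right)}{-2 + W}$ ($Y{\left(W \right)} = \left(-4\right) \left(-1\right) \frac{W + 2}{W - 2} = 4 \frac{2 + W}{-2 + W} = \frac{4 \left(2 + W\right)}{-2 + W}$)
$\left(-31154 + 25718\right) \left(Y{\left(-188 \right)} - 43437\right) = \left(-31154 + 25718\right) \left(\frac{4 \left(2 - 188\right)}{-2 - 188} - 43437\right) = - 5436 \left(4 \frac{1}{-190} \left(-186\right) - 43437\right) = - 5436 \left(4 \left(- \frac{1}{190}\right) \left(-186\right) - 43437\right) = - 5436 \left(\frac{372}{95} - 43437\right) = \left(-5436\right) \left(- \frac{4126143}{95}\right) = \frac{22429713348}{95}$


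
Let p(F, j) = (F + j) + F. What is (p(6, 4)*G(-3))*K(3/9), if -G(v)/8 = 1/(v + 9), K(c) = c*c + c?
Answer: -256/27 ≈ -9.4815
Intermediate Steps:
p(F, j) = j + 2*F
K(c) = c + c² (K(c) = c² + c = c + c²)
G(v) = -8/(9 + v) (G(v) = -8/(v + 9) = -8/(9 + v))
(p(6, 4)*G(-3))*K(3/9) = ((4 + 2*6)*(-8/(9 - 3)))*((3/9)*(1 + 3/9)) = ((4 + 12)*(-8/6))*((3*(⅑))*(1 + 3*(⅑))) = (16*(-8*⅙))*((1 + ⅓)/3) = (16*(-4/3))*((⅓)*(4/3)) = -64/3*4/9 = -256/27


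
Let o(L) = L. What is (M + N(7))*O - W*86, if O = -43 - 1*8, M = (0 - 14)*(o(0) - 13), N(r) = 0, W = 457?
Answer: -48584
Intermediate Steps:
M = 182 (M = (0 - 14)*(0 - 13) = -14*(-13) = 182)
O = -51 (O = -43 - 8 = -51)
(M + N(7))*O - W*86 = (182 + 0)*(-51) - 457*86 = 182*(-51) - 1*39302 = -9282 - 39302 = -48584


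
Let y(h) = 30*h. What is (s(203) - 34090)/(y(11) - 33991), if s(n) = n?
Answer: 33887/33661 ≈ 1.0067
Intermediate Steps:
(s(203) - 34090)/(y(11) - 33991) = (203 - 34090)/(30*11 - 33991) = -33887/(330 - 33991) = -33887/(-33661) = -33887*(-1/33661) = 33887/33661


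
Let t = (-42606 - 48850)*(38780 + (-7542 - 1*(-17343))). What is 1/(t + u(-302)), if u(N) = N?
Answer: -1/4443024238 ≈ -2.2507e-10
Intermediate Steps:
t = -4443023936 (t = -91456*(38780 + (-7542 + 17343)) = -91456*(38780 + 9801) = -91456*48581 = -4443023936)
1/(t + u(-302)) = 1/(-4443023936 - 302) = 1/(-4443024238) = -1/4443024238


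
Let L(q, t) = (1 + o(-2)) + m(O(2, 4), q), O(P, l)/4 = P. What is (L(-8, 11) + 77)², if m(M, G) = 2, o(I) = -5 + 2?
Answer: 5929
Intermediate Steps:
o(I) = -3
O(P, l) = 4*P
L(q, t) = 0 (L(q, t) = (1 - 3) + 2 = -2 + 2 = 0)
(L(-8, 11) + 77)² = (0 + 77)² = 77² = 5929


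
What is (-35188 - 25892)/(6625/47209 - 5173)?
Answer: 240293810/20350461 ≈ 11.808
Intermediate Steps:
(-35188 - 25892)/(6625/47209 - 5173) = -61080/(6625*(1/47209) - 5173) = -61080/(6625/47209 - 5173) = -61080/(-244205532/47209) = -61080*(-47209/244205532) = 240293810/20350461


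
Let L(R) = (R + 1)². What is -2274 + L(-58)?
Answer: 975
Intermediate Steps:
L(R) = (1 + R)²
-2274 + L(-58) = -2274 + (1 - 58)² = -2274 + (-57)² = -2274 + 3249 = 975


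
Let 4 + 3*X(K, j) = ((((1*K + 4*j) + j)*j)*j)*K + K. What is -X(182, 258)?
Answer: -17832762034/3 ≈ -5.9443e+9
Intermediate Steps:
X(K, j) = -4/3 + K/3 + K*j²*(K + 5*j)/3 (X(K, j) = -4/3 + (((((1*K + 4*j) + j)*j)*j)*K + K)/3 = -4/3 + (((((K + 4*j) + j)*j)*j)*K + K)/3 = -4/3 + ((((K + 5*j)*j)*j)*K + K)/3 = -4/3 + (((j*(K + 5*j))*j)*K + K)/3 = -4/3 + ((j²*(K + 5*j))*K + K)/3 = -4/3 + (K*j²*(K + 5*j) + K)/3 = -4/3 + (K + K*j²*(K + 5*j))/3 = -4/3 + (K/3 + K*j²*(K + 5*j)/3) = -4/3 + K/3 + K*j²*(K + 5*j)/3)
-X(182, 258) = -(-4/3 + (⅓)*182 + (⅓)*182²*258² + (5/3)*182*258³) = -(-4/3 + 182/3 + (⅓)*33124*66564 + (5/3)*182*17173512) = -(-4/3 + 182/3 + 734955312 + 5209298640) = -1*17832762034/3 = -17832762034/3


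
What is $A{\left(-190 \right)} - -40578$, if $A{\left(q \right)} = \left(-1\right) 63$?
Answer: $40515$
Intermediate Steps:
$A{\left(q \right)} = -63$
$A{\left(-190 \right)} - -40578 = -63 - -40578 = -63 + 40578 = 40515$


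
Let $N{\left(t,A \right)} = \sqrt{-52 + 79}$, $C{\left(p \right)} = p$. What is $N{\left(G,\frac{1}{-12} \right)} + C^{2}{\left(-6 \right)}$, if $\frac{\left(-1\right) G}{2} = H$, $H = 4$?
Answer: $36 + 3 \sqrt{3} \approx 41.196$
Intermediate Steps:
$G = -8$ ($G = \left(-2\right) 4 = -8$)
$N{\left(t,A \right)} = 3 \sqrt{3}$ ($N{\left(t,A \right)} = \sqrt{27} = 3 \sqrt{3}$)
$N{\left(G,\frac{1}{-12} \right)} + C^{2}{\left(-6 \right)} = 3 \sqrt{3} + \left(-6\right)^{2} = 3 \sqrt{3} + 36 = 36 + 3 \sqrt{3}$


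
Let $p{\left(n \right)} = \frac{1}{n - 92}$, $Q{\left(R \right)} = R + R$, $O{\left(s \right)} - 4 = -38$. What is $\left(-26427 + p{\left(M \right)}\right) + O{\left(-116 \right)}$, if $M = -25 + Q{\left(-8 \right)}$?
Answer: $- \frac{3519314}{133} \approx -26461.0$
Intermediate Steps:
$O{\left(s \right)} = -34$ ($O{\left(s \right)} = 4 - 38 = -34$)
$Q{\left(R \right)} = 2 R$
$M = -41$ ($M = -25 + 2 \left(-8\right) = -25 - 16 = -41$)
$p{\left(n \right)} = \frac{1}{-92 + n}$
$\left(-26427 + p{\left(M \right)}\right) + O{\left(-116 \right)} = \left(-26427 + \frac{1}{-92 - 41}\right) - 34 = \left(-26427 + \frac{1}{-133}\right) - 34 = \left(-26427 - \frac{1}{133}\right) - 34 = - \frac{3514792}{133} - 34 = - \frac{3519314}{133}$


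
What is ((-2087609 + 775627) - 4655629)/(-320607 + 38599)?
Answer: 5967611/282008 ≈ 21.161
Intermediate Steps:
((-2087609 + 775627) - 4655629)/(-320607 + 38599) = (-1311982 - 4655629)/(-282008) = -5967611*(-1/282008) = 5967611/282008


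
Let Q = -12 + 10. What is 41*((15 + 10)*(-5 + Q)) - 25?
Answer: -7200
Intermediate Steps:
Q = -2
41*((15 + 10)*(-5 + Q)) - 25 = 41*((15 + 10)*(-5 - 2)) - 25 = 41*(25*(-7)) - 25 = 41*(-175) - 25 = -7175 - 25 = -7200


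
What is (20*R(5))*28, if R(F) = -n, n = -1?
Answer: 560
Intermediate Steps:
R(F) = 1 (R(F) = -1*(-1) = 1)
(20*R(5))*28 = (20*1)*28 = 20*28 = 560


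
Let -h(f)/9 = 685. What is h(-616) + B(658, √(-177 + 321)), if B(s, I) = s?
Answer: -5507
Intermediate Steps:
h(f) = -6165 (h(f) = -9*685 = -6165)
h(-616) + B(658, √(-177 + 321)) = -6165 + 658 = -5507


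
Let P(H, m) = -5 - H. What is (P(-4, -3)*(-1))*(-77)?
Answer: -77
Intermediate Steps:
(P(-4, -3)*(-1))*(-77) = ((-5 - 1*(-4))*(-1))*(-77) = ((-5 + 4)*(-1))*(-77) = -1*(-1)*(-77) = 1*(-77) = -77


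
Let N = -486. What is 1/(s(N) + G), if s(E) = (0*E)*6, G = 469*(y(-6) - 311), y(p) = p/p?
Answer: -1/145390 ≈ -6.8781e-6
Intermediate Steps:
y(p) = 1
G = -145390 (G = 469*(1 - 311) = 469*(-310) = -145390)
s(E) = 0 (s(E) = 0*6 = 0)
1/(s(N) + G) = 1/(0 - 145390) = 1/(-145390) = -1/145390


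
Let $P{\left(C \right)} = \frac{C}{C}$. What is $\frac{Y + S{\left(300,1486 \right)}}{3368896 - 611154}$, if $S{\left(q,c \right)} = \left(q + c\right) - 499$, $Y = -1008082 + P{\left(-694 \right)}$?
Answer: $- \frac{503397}{1378871} \approx -0.36508$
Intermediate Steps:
$P{\left(C \right)} = 1$
$Y = -1008081$ ($Y = -1008082 + 1 = -1008081$)
$S{\left(q,c \right)} = -499 + c + q$ ($S{\left(q,c \right)} = \left(c + q\right) - 499 = -499 + c + q$)
$\frac{Y + S{\left(300,1486 \right)}}{3368896 - 611154} = \frac{-1008081 + \left(-499 + 1486 + 300\right)}{3368896 - 611154} = \frac{-1008081 + 1287}{2757742} = \left(-1006794\right) \frac{1}{2757742} = - \frac{503397}{1378871}$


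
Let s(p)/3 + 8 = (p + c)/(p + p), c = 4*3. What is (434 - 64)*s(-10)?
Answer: -8991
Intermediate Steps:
c = 12
s(p) = -24 + 3*(12 + p)/(2*p) (s(p) = -24 + 3*((p + 12)/(p + p)) = -24 + 3*((12 + p)/((2*p))) = -24 + 3*((12 + p)*(1/(2*p))) = -24 + 3*((12 + p)/(2*p)) = -24 + 3*(12 + p)/(2*p))
(434 - 64)*s(-10) = (434 - 64)*(-45/2 + 18/(-10)) = 370*(-45/2 + 18*(-⅒)) = 370*(-45/2 - 9/5) = 370*(-243/10) = -8991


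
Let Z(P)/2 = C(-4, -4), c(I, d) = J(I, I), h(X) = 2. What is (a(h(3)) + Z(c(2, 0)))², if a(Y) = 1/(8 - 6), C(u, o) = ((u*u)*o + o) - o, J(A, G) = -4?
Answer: 65025/4 ≈ 16256.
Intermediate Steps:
c(I, d) = -4
C(u, o) = o*u² (C(u, o) = (u²*o + o) - o = (o*u² + o) - o = (o + o*u²) - o = o*u²)
Z(P) = -128 (Z(P) = 2*(-4*(-4)²) = 2*(-4*16) = 2*(-64) = -128)
a(Y) = ½ (a(Y) = 1/2 = ½)
(a(h(3)) + Z(c(2, 0)))² = (½ - 128)² = (-255/2)² = 65025/4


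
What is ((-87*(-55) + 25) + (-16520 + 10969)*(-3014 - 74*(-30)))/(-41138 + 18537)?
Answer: -4412304/22601 ≈ -195.23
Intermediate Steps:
((-87*(-55) + 25) + (-16520 + 10969)*(-3014 - 74*(-30)))/(-41138 + 18537) = ((4785 + 25) - 5551*(-3014 + 2220))/(-22601) = (4810 - 5551*(-794))*(-1/22601) = (4810 + 4407494)*(-1/22601) = 4412304*(-1/22601) = -4412304/22601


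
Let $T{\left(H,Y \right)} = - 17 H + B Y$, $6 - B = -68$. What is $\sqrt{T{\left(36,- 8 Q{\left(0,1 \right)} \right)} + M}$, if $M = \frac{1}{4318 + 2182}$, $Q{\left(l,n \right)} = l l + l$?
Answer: $\frac{i \sqrt{258569935}}{650} \approx 24.739 i$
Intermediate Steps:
$B = 74$ ($B = 6 - -68 = 6 + 68 = 74$)
$Q{\left(l,n \right)} = l + l^{2}$ ($Q{\left(l,n \right)} = l^{2} + l = l + l^{2}$)
$T{\left(H,Y \right)} = - 17 H + 74 Y$
$M = \frac{1}{6500} \approx 0.00015385$
$\sqrt{T{\left(36,- 8 Q{\left(0,1 \right)} \right)} + M} = \sqrt{\left(\left(-17\right) 36 + 74 \left(- 8 \cdot 0 \left(1 + 0\right)\right)\right) + \frac{1}{6500}} = \sqrt{\left(-612 + 74 \left(- 8 \cdot 0 \cdot 1\right)\right) + \frac{1}{6500}} = \sqrt{\left(-612 + 74 \left(\left(-8\right) 0\right)\right) + \frac{1}{6500}} = \sqrt{\left(-612 + 74 \cdot 0\right) + \frac{1}{6500}} = \sqrt{\left(-612 + 0\right) + \frac{1}{6500}} = \sqrt{-612 + \frac{1}{6500}} = \sqrt{- \frac{3977999}{6500}} = \frac{i \sqrt{258569935}}{650}$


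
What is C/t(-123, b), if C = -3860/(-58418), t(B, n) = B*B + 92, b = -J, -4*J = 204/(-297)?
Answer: 1930/444590189 ≈ 4.3411e-6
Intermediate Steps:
J = 17/99 (J = -51/(-297) = -51*(-1)/297 = -¼*(-68/99) = 17/99 ≈ 0.17172)
b = -17/99 (b = -1*17/99 = -17/99 ≈ -0.17172)
t(B, n) = 92 + B² (t(B, n) = B² + 92 = 92 + B²)
C = 1930/29209 (C = -3860*(-1/58418) = 1930/29209 ≈ 0.066076)
C/t(-123, b) = 1930/(29209*(92 + (-123)²)) = 1930/(29209*(92 + 15129)) = (1930/29209)/15221 = (1930/29209)*(1/15221) = 1930/444590189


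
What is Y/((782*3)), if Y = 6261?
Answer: 2087/782 ≈ 2.6688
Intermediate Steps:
Y/((782*3)) = 6261/((782*3)) = 6261/2346 = 6261*(1/2346) = 2087/782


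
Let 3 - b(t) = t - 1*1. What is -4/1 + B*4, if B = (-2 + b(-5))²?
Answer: 192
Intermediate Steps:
b(t) = 4 - t (b(t) = 3 - (t - 1*1) = 3 - (t - 1) = 3 - (-1 + t) = 3 + (1 - t) = 4 - t)
B = 49 (B = (-2 + (4 - 1*(-5)))² = (-2 + (4 + 5))² = (-2 + 9)² = 7² = 49)
-4/1 + B*4 = -4/1 + 49*4 = -4*1 + 196 = -4 + 196 = 192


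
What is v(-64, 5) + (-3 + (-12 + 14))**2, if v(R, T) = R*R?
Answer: 4097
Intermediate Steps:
v(R, T) = R**2
v(-64, 5) + (-3 + (-12 + 14))**2 = (-64)**2 + (-3 + (-12 + 14))**2 = 4096 + (-3 + 2)**2 = 4096 + (-1)**2 = 4096 + 1 = 4097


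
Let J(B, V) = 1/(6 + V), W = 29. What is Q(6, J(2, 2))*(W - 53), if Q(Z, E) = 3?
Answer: -72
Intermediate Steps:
Q(6, J(2, 2))*(W - 53) = 3*(29 - 53) = 3*(-24) = -72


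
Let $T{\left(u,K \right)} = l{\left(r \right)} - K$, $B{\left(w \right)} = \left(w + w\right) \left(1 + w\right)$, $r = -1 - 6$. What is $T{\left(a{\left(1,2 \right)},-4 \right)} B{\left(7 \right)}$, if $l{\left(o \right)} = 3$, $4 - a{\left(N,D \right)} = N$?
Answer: $784$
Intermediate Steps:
$r = -7$ ($r = -1 - 6 = -7$)
$a{\left(N,D \right)} = 4 - N$
$B{\left(w \right)} = 2 w \left(1 + w\right)$
$T{\left(u,K \right)} = 3 - K$
$T{\left(a{\left(1,2 \right)},-4 \right)} B{\left(7 \right)} = \left(3 - -4\right) 2 \cdot 7 \left(1 + 7\right) = \left(3 + 4\right) 2 \cdot 7 \cdot 8 = 7 \cdot 112 = 784$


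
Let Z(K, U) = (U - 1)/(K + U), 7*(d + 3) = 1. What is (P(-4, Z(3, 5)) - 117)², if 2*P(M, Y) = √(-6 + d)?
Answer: (1638 - I*√434)²/196 ≈ 13687.0 - 348.2*I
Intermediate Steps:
d = -20/7 (d = -3 + (⅐)*1 = -3 + ⅐ = -20/7 ≈ -2.8571)
Z(K, U) = (-1 + U)/(K + U)
P(M, Y) = I*√434/14 (P(M, Y) = √(-6 - 20/7)/2 = √(-62/7)/2 = (I*√434/7)/2 = I*√434/14)
(P(-4, Z(3, 5)) - 117)² = (I*√434/14 - 117)² = (-117 + I*√434/14)²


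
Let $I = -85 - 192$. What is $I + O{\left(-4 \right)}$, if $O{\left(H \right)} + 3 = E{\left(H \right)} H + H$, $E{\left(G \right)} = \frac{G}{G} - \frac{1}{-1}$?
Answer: $-292$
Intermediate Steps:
$I = -277$
$E{\left(G \right)} = 2$ ($E{\left(G \right)} = 1 - -1 = 1 + 1 = 2$)
$O{\left(H \right)} = -3 + 3 H$ ($O{\left(H \right)} = -3 + \left(2 H + H\right) = -3 + 3 H$)
$I + O{\left(-4 \right)} = -277 + \left(-3 + 3 \left(-4\right)\right) = -277 - 15 = -292$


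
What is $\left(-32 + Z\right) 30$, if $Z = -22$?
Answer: $-1620$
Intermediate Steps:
$\left(-32 + Z\right) 30 = \left(-32 - 22\right) 30 = \left(-54\right) 30 = -1620$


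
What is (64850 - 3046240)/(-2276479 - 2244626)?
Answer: 596278/904221 ≈ 0.65944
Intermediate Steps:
(64850 - 3046240)/(-2276479 - 2244626) = -2981390/(-4521105) = -2981390*(-1/4521105) = 596278/904221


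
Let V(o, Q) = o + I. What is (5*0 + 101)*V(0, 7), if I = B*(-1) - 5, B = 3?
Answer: -808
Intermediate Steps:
I = -8 (I = 3*(-1) - 5 = -3 - 5 = -8)
V(o, Q) = -8 + o (V(o, Q) = o - 8 = -8 + o)
(5*0 + 101)*V(0, 7) = (5*0 + 101)*(-8 + 0) = (0 + 101)*(-8) = 101*(-8) = -808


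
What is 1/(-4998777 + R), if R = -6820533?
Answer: -1/11819310 ≈ -8.4607e-8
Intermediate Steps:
1/(-4998777 + R) = 1/(-4998777 - 6820533) = 1/(-11819310) = -1/11819310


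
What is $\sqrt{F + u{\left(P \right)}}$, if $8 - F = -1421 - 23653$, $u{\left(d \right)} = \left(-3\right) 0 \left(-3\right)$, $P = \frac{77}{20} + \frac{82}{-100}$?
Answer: $\sqrt{25082} \approx 158.37$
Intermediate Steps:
$P = \frac{303}{100}$ ($P = 77 \cdot \frac{1}{20} + 82 \left(- \frac{1}{100}\right) = \frac{77}{20} - \frac{41}{50} = \frac{303}{100} \approx 3.03$)
$u{\left(d \right)} = 0$ ($u{\left(d \right)} = 0 \left(-3\right) = 0$)
$F = 25082$ ($F = 8 - \left(-1421 - 23653\right) = 8 - -25074 = 8 + 25074 = 25082$)
$\sqrt{F + u{\left(P \right)}} = \sqrt{25082 + 0} = \sqrt{25082}$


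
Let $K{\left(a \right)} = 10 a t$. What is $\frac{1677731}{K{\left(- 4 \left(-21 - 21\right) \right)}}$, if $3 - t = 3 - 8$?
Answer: $\frac{1677731}{13440} \approx 124.83$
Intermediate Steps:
$t = 8$ ($t = 3 - \left(3 - 8\right) = 3 - -5 = 3 + 5 = 8$)
$K{\left(a \right)} = 80 a$ ($K{\left(a \right)} = 10 a 8 = 80 a$)
$\frac{1677731}{K{\left(- 4 \left(-21 - 21\right) \right)}} = \frac{1677731}{80 \left(- 4 \left(-21 - 21\right)\right)} = \frac{1677731}{80 \left(\left(-4\right) \left(-42\right)\right)} = \frac{1677731}{80 \cdot 168} = \frac{1677731}{13440}$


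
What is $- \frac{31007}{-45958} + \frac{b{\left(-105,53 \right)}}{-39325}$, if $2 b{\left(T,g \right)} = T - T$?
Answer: $\frac{31007}{45958} \approx 0.67468$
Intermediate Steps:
$b{\left(T,g \right)} = 0$ ($b{\left(T,g \right)} = \frac{T - T}{2} = \frac{1}{2} \cdot 0 = 0$)
$- \frac{31007}{-45958} + \frac{b{\left(-105,53 \right)}}{-39325} = - \frac{31007}{-45958} + \frac{0}{-39325} = \left(-31007\right) \left(- \frac{1}{45958}\right) + 0 \left(- \frac{1}{39325}\right) = \frac{31007}{45958} + 0 = \frac{31007}{45958}$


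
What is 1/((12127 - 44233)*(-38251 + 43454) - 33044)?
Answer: -1/167080562 ≈ -5.9851e-9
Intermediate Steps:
1/((12127 - 44233)*(-38251 + 43454) - 33044) = 1/(-32106*5203 - 33044) = 1/(-167047518 - 33044) = 1/(-167080562) = -1/167080562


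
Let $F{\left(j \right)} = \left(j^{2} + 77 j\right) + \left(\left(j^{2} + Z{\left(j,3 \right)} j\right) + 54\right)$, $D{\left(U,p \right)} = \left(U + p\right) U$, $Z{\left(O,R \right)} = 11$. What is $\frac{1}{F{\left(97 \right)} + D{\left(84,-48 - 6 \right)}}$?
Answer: $\frac{1}{29928} \approx 3.3414 \cdot 10^{-5}$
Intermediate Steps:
$D{\left(U,p \right)} = U \left(U + p\right)$
$F{\left(j \right)} = 54 + 2 j^{2} + 88 j$ ($F{\left(j \right)} = \left(j^{2} + 77 j\right) + \left(\left(j^{2} + 11 j\right) + 54\right) = \left(j^{2} + 77 j\right) + \left(54 + j^{2} + 11 j\right) = 54 + 2 j^{2} + 88 j$)
$\frac{1}{F{\left(97 \right)} + D{\left(84,-48 - 6 \right)}} = \frac{1}{\left(54 + 2 \cdot 97^{2} + 88 \cdot 97\right) + 84 \left(84 - 54\right)} = \frac{1}{\left(54 + 2 \cdot 9409 + 8536\right) + 84 \left(84 - 54\right)} = \frac{1}{\left(54 + 18818 + 8536\right) + 84 \left(84 - 54\right)} = \frac{1}{27408 + 84 \cdot 30} = \frac{1}{27408 + 2520} = \frac{1}{29928}$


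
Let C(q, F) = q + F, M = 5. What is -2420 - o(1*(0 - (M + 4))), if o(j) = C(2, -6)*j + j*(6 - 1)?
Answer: -2411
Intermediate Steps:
C(q, F) = F + q
o(j) = j (o(j) = (-6 + 2)*j + j*(6 - 1) = -4*j + j*5 = -4*j + 5*j = j)
-2420 - o(1*(0 - (M + 4))) = -2420 - (0 - (5 + 4)) = -2420 - (0 - 1*9) = -2420 - (0 - 9) = -2420 - (-9) = -2420 - 1*(-9) = -2420 + 9 = -2411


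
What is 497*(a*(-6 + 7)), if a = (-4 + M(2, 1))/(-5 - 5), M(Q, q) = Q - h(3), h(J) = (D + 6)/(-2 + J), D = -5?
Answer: 1491/10 ≈ 149.10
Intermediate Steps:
h(J) = 1/(-2 + J) (h(J) = (-5 + 6)/(-2 + J) = 1/(-2 + J))
M(Q, q) = -1 + Q (M(Q, q) = Q - 1/(-2 + 3) = Q - 1/1 = Q - 1*1 = Q - 1 = -1 + Q)
a = 3/10 (a = (-4 + (-1 + 2))/(-5 - 5) = (-4 + 1)/(-10) = -3*(-1/10) = 3/10 ≈ 0.30000)
497*(a*(-6 + 7)) = 497*(3*(-6 + 7)/10) = 497*((3/10)*1) = 497*(3/10) = 1491/10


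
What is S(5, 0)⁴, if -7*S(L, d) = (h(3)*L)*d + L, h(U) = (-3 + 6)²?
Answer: 625/2401 ≈ 0.26031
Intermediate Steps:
h(U) = 9 (h(U) = 3² = 9)
S(L, d) = -L/7 - 9*L*d/7 (S(L, d) = -((9*L)*d + L)/7 = -(9*L*d + L)/7 = -(L + 9*L*d)/7 = -L/7 - 9*L*d/7)
S(5, 0)⁴ = (-⅐*5*(1 + 9*0))⁴ = (-⅐*5*(1 + 0))⁴ = (-⅐*5*1)⁴ = (-5/7)⁴ = 625/2401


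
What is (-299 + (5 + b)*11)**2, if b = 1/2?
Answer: 227529/4 ≈ 56882.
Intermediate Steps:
b = 1/2 ≈ 0.50000
(-299 + (5 + b)*11)**2 = (-299 + (5 + 1/2)*11)**2 = (-299 + (11/2)*11)**2 = (-299 + 121/2)**2 = (-477/2)**2 = 227529/4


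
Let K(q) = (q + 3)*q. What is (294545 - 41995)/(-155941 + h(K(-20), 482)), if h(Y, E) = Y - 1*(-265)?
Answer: -126275/77668 ≈ -1.6258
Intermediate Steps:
K(q) = q*(3 + q) (K(q) = (3 + q)*q = q*(3 + q))
h(Y, E) = 265 + Y (h(Y, E) = Y + 265 = 265 + Y)
(294545 - 41995)/(-155941 + h(K(-20), 482)) = (294545 - 41995)/(-155941 + (265 - 20*(3 - 20))) = 252550/(-155941 + (265 - 20*(-17))) = 252550/(-155941 + (265 + 340)) = 252550/(-155941 + 605) = 252550/(-155336) = 252550*(-1/155336) = -126275/77668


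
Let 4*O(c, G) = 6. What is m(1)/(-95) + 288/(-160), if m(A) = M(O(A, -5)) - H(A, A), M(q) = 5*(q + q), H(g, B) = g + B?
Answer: -184/95 ≈ -1.9368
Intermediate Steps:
O(c, G) = 3/2 (O(c, G) = (1/4)*6 = 3/2)
H(g, B) = B + g
M(q) = 10*q (M(q) = 5*(2*q) = 10*q)
m(A) = 15 - 2*A (m(A) = 10*(3/2) - (A + A) = 15 - 2*A)
m(1)/(-95) + 288/(-160) = (15 - 2*1)/(-95) + 288/(-160) = (15 - 2)*(-1/95) + 288*(-1/160) = 13*(-1/95) - 9/5 = -13/95 - 9/5 = -184/95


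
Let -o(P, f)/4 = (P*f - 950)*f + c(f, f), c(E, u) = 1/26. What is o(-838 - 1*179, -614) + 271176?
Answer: 19910250150/13 ≈ 1.5316e+9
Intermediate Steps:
c(E, u) = 1/26
o(P, f) = -2/13 - 4*f*(-950 + P*f) (o(P, f) = -4*((P*f - 950)*f + 1/26) = -4*((-950 + P*f)*f + 1/26) = -4*(f*(-950 + P*f) + 1/26) = -4*(1/26 + f*(-950 + P*f)) = -2/13 - 4*f*(-950 + P*f))
o(-838 - 1*179, -614) + 271176 = (-2/13 + 3800*(-614) - 4*(-838 - 1*179)*(-614)**2) + 271176 = (-2/13 - 2333200 - 4*(-838 - 179)*376996) + 271176 = (-2/13 - 2333200 - 4*(-1017)*376996) + 271176 = (-2/13 - 2333200 + 1533619728) + 271176 = 19906724862/13 + 271176 = 19910250150/13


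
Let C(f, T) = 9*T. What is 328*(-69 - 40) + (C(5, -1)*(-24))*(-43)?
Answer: -45040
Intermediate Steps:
328*(-69 - 40) + (C(5, -1)*(-24))*(-43) = 328*(-69 - 40) + ((9*(-1))*(-24))*(-43) = 328*(-109) - 9*(-24)*(-43) = -35752 + 216*(-43) = -35752 - 9288 = -45040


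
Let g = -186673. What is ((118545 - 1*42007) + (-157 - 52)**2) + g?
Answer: -66454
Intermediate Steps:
((118545 - 1*42007) + (-157 - 52)**2) + g = ((118545 - 1*42007) + (-157 - 52)**2) - 186673 = ((118545 - 42007) + (-209)**2) - 186673 = (76538 + 43681) - 186673 = 120219 - 186673 = -66454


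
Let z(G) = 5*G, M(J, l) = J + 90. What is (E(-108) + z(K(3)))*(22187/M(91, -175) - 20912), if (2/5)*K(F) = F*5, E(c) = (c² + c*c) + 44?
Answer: -177303378315/362 ≈ -4.8979e+8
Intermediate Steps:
M(J, l) = 90 + J
E(c) = 44 + 2*c² (E(c) = (c² + c²) + 44 = 2*c² + 44 = 44 + 2*c²)
K(F) = 25*F/2 (K(F) = 5*(F*5)/2 = 5*(5*F)/2 = 25*F/2)
(E(-108) + z(K(3)))*(22187/M(91, -175) - 20912) = ((44 + 2*(-108)²) + 5*((25/2)*3))*(22187/(90 + 91) - 20912) = ((44 + 2*11664) + 5*(75/2))*(22187/181 - 20912) = ((44 + 23328) + 375/2)*(22187*(1/181) - 20912) = (23372 + 375/2)*(22187/181 - 20912) = (47119/2)*(-3762885/181) = -177303378315/362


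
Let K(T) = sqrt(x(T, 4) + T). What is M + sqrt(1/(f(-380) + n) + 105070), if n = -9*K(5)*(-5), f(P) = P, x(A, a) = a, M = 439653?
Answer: 439653 + sqrt(128710745)/35 ≈ 4.3998e+5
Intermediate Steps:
K(T) = sqrt(4 + T)
n = 135 (n = -9*sqrt(4 + 5)*(-5) = -9*sqrt(9)*(-5) = -9*3*(-5) = -27*(-5) = 135)
M + sqrt(1/(f(-380) + n) + 105070) = 439653 + sqrt(1/(-380 + 135) + 105070) = 439653 + sqrt(1/(-245) + 105070) = 439653 + sqrt(-1/245 + 105070) = 439653 + sqrt(25742149/245) = 439653 + sqrt(128710745)/35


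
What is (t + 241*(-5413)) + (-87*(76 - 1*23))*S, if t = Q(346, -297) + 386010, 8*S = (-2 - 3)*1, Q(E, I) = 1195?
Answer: -7315569/8 ≈ -9.1445e+5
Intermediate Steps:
S = -5/8 (S = ((-2 - 3)*1)/8 = (-5*1)/8 = (⅛)*(-5) = -5/8 ≈ -0.62500)
t = 387205 (t = 1195 + 386010 = 387205)
(t + 241*(-5413)) + (-87*(76 - 1*23))*S = (387205 + 241*(-5413)) - 87*(76 - 1*23)*(-5/8) = (387205 - 1304533) - 87*(76 - 23)*(-5/8) = -917328 - 87*53*(-5/8) = -917328 - 4611*(-5/8) = -917328 + 23055/8 = -7315569/8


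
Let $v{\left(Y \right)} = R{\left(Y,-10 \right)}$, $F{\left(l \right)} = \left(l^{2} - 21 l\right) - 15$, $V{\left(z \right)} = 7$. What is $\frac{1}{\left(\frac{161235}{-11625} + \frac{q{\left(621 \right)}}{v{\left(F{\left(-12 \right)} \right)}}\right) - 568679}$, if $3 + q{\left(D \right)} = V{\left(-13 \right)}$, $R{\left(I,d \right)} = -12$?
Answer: $- \frac{2325}{1322211697} \approx -1.7584 \cdot 10^{-6}$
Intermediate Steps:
$F{\left(l \right)} = -15 + l^{2} - 21 l$
$q{\left(D \right)} = 4$ ($q{\left(D \right)} = -3 + 7 = 4$)
$v{\left(Y \right)} = -12$
$\frac{1}{\left(\frac{161235}{-11625} + \frac{q{\left(621 \right)}}{v{\left(F{\left(-12 \right)} \right)}}\right) - 568679} = \frac{1}{\left(\frac{161235}{-11625} + \frac{4}{-12}\right) - 568679} = \frac{1}{\left(161235 \left(- \frac{1}{11625}\right) + 4 \left(- \frac{1}{12}\right)\right) - 568679} = \frac{1}{\left(- \frac{10749}{775} - \frac{1}{3}\right) - 568679} = \frac{1}{- \frac{33022}{2325} - 568679} = \frac{1}{- \frac{1322211697}{2325}} = - \frac{2325}{1322211697}$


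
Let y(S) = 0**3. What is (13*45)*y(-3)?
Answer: 0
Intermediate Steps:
y(S) = 0
(13*45)*y(-3) = (13*45)*0 = 585*0 = 0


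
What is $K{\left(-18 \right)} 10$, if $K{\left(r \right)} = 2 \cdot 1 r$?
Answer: $-360$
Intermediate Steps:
$K{\left(r \right)} = 2 r$
$K{\left(-18 \right)} 10 = 2 \left(-18\right) 10 = \left(-36\right) 10 = -360$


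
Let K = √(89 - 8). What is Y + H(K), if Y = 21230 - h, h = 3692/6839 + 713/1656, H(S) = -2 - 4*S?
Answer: 10434632503/492408 ≈ 21191.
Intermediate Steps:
K = 9 (K = √81 = 9)
h = 477833/492408 (h = 3692*(1/6839) + 713*(1/1656) = 3692/6839 + 31/72 = 477833/492408 ≈ 0.97040)
Y = 10453344007/492408 (Y = 21230 - 1*477833/492408 = 21230 - 477833/492408 = 10453344007/492408 ≈ 21229.)
Y + H(K) = 10453344007/492408 + (-2 - 4*9) = 10453344007/492408 + (-2 - 36) = 10453344007/492408 - 38 = 10434632503/492408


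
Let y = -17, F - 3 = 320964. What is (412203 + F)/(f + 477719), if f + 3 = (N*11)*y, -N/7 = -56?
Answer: 122195/67402 ≈ 1.8129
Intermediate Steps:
N = 392 (N = -7*(-56) = 392)
F = 320967 (F = 3 + 320964 = 320967)
f = -73307 (f = -3 + (392*11)*(-17) = -3 + 4312*(-17) = -3 - 73304 = -73307)
(412203 + F)/(f + 477719) = (412203 + 320967)/(-73307 + 477719) = 733170/404412 = 733170*(1/404412) = 122195/67402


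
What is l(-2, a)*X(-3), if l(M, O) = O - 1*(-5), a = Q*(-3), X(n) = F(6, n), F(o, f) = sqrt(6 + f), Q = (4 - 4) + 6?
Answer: -13*sqrt(3) ≈ -22.517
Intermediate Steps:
Q = 6 (Q = 0 + 6 = 6)
X(n) = sqrt(6 + n)
a = -18 (a = 6*(-3) = -18)
l(M, O) = 5 + O (l(M, O) = O + 5 = 5 + O)
l(-2, a)*X(-3) = (5 - 18)*sqrt(6 - 3) = -13*sqrt(3)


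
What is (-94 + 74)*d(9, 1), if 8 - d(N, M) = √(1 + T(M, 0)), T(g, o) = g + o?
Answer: -160 + 20*√2 ≈ -131.72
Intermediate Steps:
d(N, M) = 8 - √(1 + M) (d(N, M) = 8 - √(1 + (M + 0)) = 8 - √(1 + M))
(-94 + 74)*d(9, 1) = (-94 + 74)*(8 - √(1 + 1)) = -20*(8 - √2) = -160 + 20*√2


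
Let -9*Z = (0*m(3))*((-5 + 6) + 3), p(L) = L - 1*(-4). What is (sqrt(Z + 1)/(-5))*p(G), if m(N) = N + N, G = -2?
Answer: -2/5 ≈ -0.40000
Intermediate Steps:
m(N) = 2*N
p(L) = 4 + L (p(L) = L + 4 = 4 + L)
Z = 0 (Z = -0*(2*3)*((-5 + 6) + 3)/9 = -0*6*(1 + 3)/9 = -0*4 = -1/9*0 = 0)
(sqrt(Z + 1)/(-5))*p(G) = (sqrt(0 + 1)/(-5))*(4 - 2) = (sqrt(1)*(-1/5))*2 = (1*(-1/5))*2 = -1/5*2 = -2/5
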